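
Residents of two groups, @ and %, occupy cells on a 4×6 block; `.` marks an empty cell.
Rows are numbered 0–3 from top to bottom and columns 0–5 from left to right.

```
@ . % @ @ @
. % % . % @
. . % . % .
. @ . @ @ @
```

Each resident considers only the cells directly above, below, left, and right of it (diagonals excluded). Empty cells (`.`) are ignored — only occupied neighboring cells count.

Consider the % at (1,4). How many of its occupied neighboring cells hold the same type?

Occupied neighbors of (1,4): (0,4)=@, (2,4)=%, (1,5)=@.
Same type (%): 1 of 3.

1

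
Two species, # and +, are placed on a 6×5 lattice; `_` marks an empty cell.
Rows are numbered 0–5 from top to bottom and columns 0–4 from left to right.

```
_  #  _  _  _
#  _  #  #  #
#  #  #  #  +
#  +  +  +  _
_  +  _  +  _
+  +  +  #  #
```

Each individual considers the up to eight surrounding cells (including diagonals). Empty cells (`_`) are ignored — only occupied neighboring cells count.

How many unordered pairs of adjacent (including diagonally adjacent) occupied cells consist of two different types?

Scan each occupied cell's neighbors to the right and below (and the two forward diagonals) so each pair is counted once.
Row 0: #(0,1)–#(1,2)= #(0,1)–#(1,0)=  → 0/2 unlike.
Row 1: #(1,0)–#(2,0)= #(1,0)–#(2,1)= #(1,2)–#(1,3)= #(1,2)–#(2,2)= #(1,2)–#(2,3)= #(1,2)–#(2,1)= #(1,3)–#(1,4)= #(1,3)–#(2,3)= #(1,3)–+(2,4)≠ #(1,3)–#(2,2)= #(1,4)–+(2,4)≠ #(1,4)–#(2,3)=  → 2/12 unlike.
Row 2: #(2,0)–#(2,1)= #(2,0)–#(3,0)= #(2,0)–+(3,1)≠ #(2,1)–#(2,2)= #(2,1)–+(3,1)≠ #(2,1)–+(3,2)≠ #(2,1)–#(3,0)= #(2,2)–#(2,3)= #(2,2)–+(3,2)≠ #(2,2)–+(3,3)≠ #(2,2)–+(3,1)≠ #(2,3)–+(2,4)≠ #(2,3)–+(3,3)≠ #(2,3)–+(3,2)≠ +(2,4)–+(3,3)=  → 9/15 unlike.
Row 3: #(3,0)–+(3,1)≠ #(3,0)–+(4,1)≠ +(3,1)–+(3,2)= +(3,1)–+(4,1)= +(3,2)–+(3,3)= +(3,2)–+(4,3)= +(3,2)–+(4,1)= +(3,3)–+(4,3)=  → 2/8 unlike.
Row 4: +(4,1)–+(5,1)= +(4,1)–+(5,2)= +(4,1)–+(5,0)= +(4,3)–#(5,3)≠ +(4,3)–#(5,4)≠ +(4,3)–+(5,2)=  → 2/6 unlike.
Row 5: +(5,0)–+(5,1)= +(5,1)–+(5,2)= +(5,2)–#(5,3)≠ #(5,3)–#(5,4)=  → 1/4 unlike.
Total adjacent occupied pairs: 47; unlike-type pairs: 16.

16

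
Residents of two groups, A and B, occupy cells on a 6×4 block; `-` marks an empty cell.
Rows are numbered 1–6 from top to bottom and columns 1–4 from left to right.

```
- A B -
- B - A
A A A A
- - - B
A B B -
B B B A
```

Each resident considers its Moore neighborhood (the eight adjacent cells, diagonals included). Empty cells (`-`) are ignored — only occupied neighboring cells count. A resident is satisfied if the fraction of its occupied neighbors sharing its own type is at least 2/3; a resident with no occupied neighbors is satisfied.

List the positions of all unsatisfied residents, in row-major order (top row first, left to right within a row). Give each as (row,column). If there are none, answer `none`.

Row 1: (1,2)A 0/2 not · (1,3)B 1/3 not
Row 2: (2,2)B 1/5 not · (2,4)A 2/3 satisfied
Row 3: (3,1)A 1/2 not · (3,2)A 2/3 satisfied · (3,3)A 3/5 not · (3,4)A 2/3 satisfied
Row 4: (4,4)B 1/3 not
Row 5: (5,1)A 0/3 not · (5,2)B 4/5 satisfied · (5,3)B 4/5 satisfied
Row 6: (6,1)B 2/3 satisfied · (6,2)B 4/5 satisfied · (6,3)B 3/4 satisfied · (6,4)A 0/2 not

(1,2), (1,3), (2,2), (3,1), (3,3), (4,4), (5,1), (6,4)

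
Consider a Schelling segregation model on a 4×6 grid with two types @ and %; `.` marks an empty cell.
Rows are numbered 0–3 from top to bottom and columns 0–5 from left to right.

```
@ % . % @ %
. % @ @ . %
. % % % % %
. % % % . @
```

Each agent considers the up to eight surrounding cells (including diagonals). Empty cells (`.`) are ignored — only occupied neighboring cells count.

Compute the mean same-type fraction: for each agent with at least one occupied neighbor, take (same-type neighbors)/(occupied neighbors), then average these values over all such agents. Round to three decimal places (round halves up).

0.526

Row 0: (0,0)@ 0/2 · (0,1)% 1/3 · (0,3)% 0/3 · (0,4)@ 1/4 · (0,5)% 1/2
Row 1: (1,1)% 3/5 · (1,2)@ 1/7 · (1,3)@ 2/6 · (1,5)% 3/4
Row 2: (2,1)% 4/5 · (2,2)% 6/8 · (2,3)% 4/6 · (2,4)% 4/6 · (2,5)% 2/3
Row 3: (3,1)% 3/3 · (3,2)% 5/5 · (3,3)% 4/4 · (3,5)@ 0/2
Sum over 18 agents: 0/2 + 1/3 + 0/3 + 1/4 + 1/2 + 3/5 + 1/7 + 2/6 + 3/4 + 4/5 + 6/8 + 4/6 + 4/6 + 2/3 + 3/3 + 5/5 + 4/4 + 0/2 = 3973/420; mean = 3973/420 ÷ 18 = 3973/7560 = 0.525529… → 0.526.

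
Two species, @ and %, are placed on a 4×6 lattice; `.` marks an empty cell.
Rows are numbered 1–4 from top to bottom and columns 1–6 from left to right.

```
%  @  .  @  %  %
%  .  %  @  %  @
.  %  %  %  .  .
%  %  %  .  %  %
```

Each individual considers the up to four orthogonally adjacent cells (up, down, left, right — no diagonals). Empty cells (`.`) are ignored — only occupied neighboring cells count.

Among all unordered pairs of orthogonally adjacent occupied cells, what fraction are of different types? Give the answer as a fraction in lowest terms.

7/19

Scan each occupied cell's neighbors to the right and below so each pair is counted once.
From row 1: 3 unlike of 7 pairs (running 3/7).
From row 2: 4 unlike of 5 pairs (running 7/12).
From row 3: 0 unlike of 4 pairs (running 7/16).
From row 4: 0 unlike of 3 pairs (running 7/19).
Total adjacent occupied pairs: 19; unlike-type pairs: 7.
7/19 is already in lowest terms.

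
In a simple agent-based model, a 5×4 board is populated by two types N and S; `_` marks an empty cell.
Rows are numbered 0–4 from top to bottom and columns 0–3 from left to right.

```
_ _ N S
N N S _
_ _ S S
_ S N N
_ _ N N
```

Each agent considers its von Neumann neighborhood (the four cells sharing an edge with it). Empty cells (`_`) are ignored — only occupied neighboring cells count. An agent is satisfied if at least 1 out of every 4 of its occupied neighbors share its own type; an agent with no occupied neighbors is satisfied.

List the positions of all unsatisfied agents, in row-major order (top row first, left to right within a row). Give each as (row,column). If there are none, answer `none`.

Row 0: (0,2)N 0/2 ✗ · (0,3)S 0/1 ✗
Row 1: (1,0)N 1/1 ✓ · (1,1)N 1/2 ✓ · (1,2)S 1/3 ✓
Row 2: (2,2)S 2/3 ✓ · (2,3)S 1/2 ✓
Row 3: (3,1)S 0/1 ✗ · (3,2)N 2/4 ✓ · (3,3)N 2/3 ✓
Row 4: (4,2)N 2/2 ✓ · (4,3)N 2/2 ✓

(0,2), (0,3), (3,1)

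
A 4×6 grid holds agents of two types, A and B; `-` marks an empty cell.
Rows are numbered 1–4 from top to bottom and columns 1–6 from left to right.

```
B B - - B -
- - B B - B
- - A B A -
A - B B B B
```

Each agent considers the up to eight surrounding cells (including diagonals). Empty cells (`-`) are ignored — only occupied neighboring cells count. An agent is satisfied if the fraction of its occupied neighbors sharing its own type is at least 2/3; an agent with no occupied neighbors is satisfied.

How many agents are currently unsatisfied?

Row 1: (1,1)B 1/1 ✓ · (1,2)B 2/2 ✓ · (1,5)B 2/2 ✓
Row 2: (2,3)B 3/4 ✓ · (2,4)B 3/5 ✗ · (2,6)B 1/2 ✗
Row 3: (3,3)A 0/5 ✗ · (3,4)B 5/7 ✓ · (3,5)A 0/6 ✗
Row 4: (4,1)A 0/0 ✓ · (4,3)B 2/3 ✓ · (4,4)B 3/5 ✗ · (4,5)B 3/4 ✓ · (4,6)B 1/2 ✗
Unsatisfied: (2,4), (2,6), (3,3), (3,5), (4,4), (4,6) — 6 in total.

6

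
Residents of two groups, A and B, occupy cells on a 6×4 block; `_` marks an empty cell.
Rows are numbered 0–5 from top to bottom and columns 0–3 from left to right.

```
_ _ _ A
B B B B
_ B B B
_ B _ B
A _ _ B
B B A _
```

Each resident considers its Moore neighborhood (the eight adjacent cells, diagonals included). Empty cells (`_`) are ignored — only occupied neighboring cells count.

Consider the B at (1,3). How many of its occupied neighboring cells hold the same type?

Occupied neighbors of (1,3): (0,3)=A, (1,2)=B, (2,2)=B, (2,3)=B.
Same type (B): 3 of 4.

3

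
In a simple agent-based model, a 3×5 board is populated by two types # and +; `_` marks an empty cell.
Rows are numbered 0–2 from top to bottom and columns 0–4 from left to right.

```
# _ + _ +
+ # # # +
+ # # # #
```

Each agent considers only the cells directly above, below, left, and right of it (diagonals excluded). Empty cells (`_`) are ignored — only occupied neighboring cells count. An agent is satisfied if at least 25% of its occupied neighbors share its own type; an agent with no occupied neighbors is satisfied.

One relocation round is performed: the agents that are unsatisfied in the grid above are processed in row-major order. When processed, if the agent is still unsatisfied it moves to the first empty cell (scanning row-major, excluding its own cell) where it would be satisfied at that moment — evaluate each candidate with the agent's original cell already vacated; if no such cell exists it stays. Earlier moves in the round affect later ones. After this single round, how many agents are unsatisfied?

0

Initially unsatisfied (in order): (0,0), (0,2).
  (0,0) → (0,1).
  (0,2) → (0,0).
Resulting grid:
+ # _ _ +
+ # # # +
+ # # # #
All satisfied now.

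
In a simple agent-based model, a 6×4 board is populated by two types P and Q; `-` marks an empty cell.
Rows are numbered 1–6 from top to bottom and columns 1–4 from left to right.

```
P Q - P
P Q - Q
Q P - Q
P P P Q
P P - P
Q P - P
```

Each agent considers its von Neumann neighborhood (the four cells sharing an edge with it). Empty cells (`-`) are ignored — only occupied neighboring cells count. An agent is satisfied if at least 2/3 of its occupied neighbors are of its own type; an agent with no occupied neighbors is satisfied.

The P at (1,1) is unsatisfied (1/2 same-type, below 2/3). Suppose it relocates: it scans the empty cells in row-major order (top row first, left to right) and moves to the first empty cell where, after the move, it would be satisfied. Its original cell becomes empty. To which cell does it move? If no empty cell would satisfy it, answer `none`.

Vacating (1,1). Empty cells in order:
  (1,3): 1/2 same-type → still unsatisfied.
  (2,3): 0/2 same-type → still unsatisfied.
  (3,3): 2/3 same-type → satisfied — stop here.

(3,3)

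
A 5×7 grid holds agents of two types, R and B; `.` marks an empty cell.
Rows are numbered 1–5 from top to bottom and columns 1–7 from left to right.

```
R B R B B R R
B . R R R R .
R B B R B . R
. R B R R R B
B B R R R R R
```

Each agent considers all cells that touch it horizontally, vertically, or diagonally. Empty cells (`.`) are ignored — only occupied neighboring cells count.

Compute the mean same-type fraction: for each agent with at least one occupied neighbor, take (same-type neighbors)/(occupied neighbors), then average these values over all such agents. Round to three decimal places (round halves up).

0.506

(1,1)R 0/2
(1,2)B 1/4
(1,3)R 2/4
(1,4)B 1/5
(1,5)B 1/5
(1,6)R 3/4
(1,7)R 2/2
(2,1)B 2/4
(2,3)R 3/7
(2,4)R 4/8
(2,5)R 4/7
(2,6)R 4/6
(3,1)R 1/3
(3,2)B 3/6
(3,3)B 2/7
(3,4)R 5/8
(3,5)B 0/7
(3,7)R 2/3
(4,2)R 2/7
(4,3)B 3/8
(4,4)R 5/8
(4,5)R 6/7
(4,6)R 5/7
(4,7)B 0/4
(5,1)B 1/2
(5,2)B 2/4
(5,3)R 3/5
(5,4)R 4/5
(5,5)R 5/5
(5,6)R 4/5
(5,7)R 2/3
Sum over 31 agents: 0/2 + 1/4 + 2/4 + 1/5 + 1/5 + 3/4 + 2/2 + 2/4 + 3/7 + 4/8 + 4/7 + 4/6 + 1/3 + 3/6 + 2/7 + 5/8 + 0/7 + 2/3 + 2/7 + 3/8 + 5/8 + 6/7 + 5/7 + 0/4 + 1/2 + 2/4 + 3/5 + 4/5 + 5/5 + 4/5 + 2/3 = 13189/840; mean = 13189/840 ÷ 31 = 13189/26040 = 0.506490… → 0.506.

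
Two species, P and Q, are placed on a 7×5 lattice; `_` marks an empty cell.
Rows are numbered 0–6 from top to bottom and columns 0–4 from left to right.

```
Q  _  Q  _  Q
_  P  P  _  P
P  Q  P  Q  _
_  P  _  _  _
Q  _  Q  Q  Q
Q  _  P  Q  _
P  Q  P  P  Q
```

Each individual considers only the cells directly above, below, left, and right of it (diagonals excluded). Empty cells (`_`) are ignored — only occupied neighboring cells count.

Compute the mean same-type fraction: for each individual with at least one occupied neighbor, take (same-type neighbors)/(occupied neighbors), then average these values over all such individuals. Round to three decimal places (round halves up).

0.326

Row 0: (0,0)Q — no occupied neighbors · (0,2)Q 0/1 · (0,4)Q 0/1
Row 1: (1,1)P 1/2 · (1,2)P 2/3 · (1,4)P 0/1
Row 2: (2,0)P 0/1 · (2,1)Q 0/4 · (2,2)P 1/3 · (2,3)Q 0/1
Row 3: (3,1)P 0/1
Row 4: (4,0)Q 1/1 · (4,2)Q 1/2 · (4,3)Q 3/3 · (4,4)Q 1/1
Row 5: (5,0)Q 1/2 · (5,2)P 1/3 · (5,3)Q 1/3
Row 6: (6,0)P 0/2 · (6,1)Q 0/2 · (6,2)P 2/3 · (6,3)P 1/3 · (6,4)Q 0/1
Sum over 22 individuals: 0/1 + 0/1 + 1/2 + 2/3 + 0/1 + 0/1 + 0/4 + 1/3 + 0/1 + 0/1 + 1/1 + 1/2 + 3/3 + 1/1 + 1/2 + 1/3 + 1/3 + 0/2 + 0/2 + 2/3 + 1/3 + 0/1 = 43/6; mean = 43/6 ÷ 22 = 43/132 = 0.325757… → 0.326.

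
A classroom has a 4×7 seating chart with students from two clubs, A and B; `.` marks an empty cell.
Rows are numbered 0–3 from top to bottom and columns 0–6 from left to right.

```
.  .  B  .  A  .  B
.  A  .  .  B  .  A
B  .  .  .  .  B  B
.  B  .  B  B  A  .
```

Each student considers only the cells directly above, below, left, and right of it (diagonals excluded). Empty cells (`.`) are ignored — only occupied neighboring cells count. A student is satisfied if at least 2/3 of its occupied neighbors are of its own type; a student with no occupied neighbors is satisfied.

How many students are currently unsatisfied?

8

Row 0: (0,2)B 0/0 satisfied · (0,4)A 0/1 not · (0,6)B 0/1 not
Row 1: (1,1)A 0/0 satisfied · (1,4)B 0/1 not · (1,6)A 0/2 not
Row 2: (2,0)B 0/0 satisfied · (2,5)B 1/2 not · (2,6)B 1/2 not
Row 3: (3,1)B 0/0 satisfied · (3,3)B 1/1 satisfied · (3,4)B 1/2 not · (3,5)A 0/2 not
Unsatisfied: (0,4), (0,6), (1,4), (1,6), (2,5), (2,6), (3,4), (3,5) — 8 in total.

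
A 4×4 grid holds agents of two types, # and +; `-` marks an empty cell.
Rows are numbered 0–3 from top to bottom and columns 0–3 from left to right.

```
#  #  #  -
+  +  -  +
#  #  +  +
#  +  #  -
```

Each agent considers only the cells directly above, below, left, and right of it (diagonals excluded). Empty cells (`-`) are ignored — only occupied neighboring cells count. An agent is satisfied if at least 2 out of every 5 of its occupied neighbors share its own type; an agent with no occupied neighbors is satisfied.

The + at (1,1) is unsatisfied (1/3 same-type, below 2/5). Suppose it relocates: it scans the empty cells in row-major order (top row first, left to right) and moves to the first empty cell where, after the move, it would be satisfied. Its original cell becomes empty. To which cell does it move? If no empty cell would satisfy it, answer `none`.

(0,3)

Vacating (1,1). Empty cells in order:
  (0,3): 1/2 same-type → satisfied — stop here.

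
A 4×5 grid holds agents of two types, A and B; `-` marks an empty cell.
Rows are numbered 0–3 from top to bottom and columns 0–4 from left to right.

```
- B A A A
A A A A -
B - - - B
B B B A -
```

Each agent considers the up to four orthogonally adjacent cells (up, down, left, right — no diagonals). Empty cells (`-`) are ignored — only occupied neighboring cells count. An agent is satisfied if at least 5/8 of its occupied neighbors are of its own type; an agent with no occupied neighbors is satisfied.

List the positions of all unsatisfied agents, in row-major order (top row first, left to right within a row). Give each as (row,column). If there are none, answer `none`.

Row 0: (0,1)B 0/2 ✗ · (0,2)A 2/3 ✓ · (0,3)A 3/3 ✓ · (0,4)A 1/1 ✓
Row 1: (1,0)A 1/2 ✗ · (1,1)A 2/3 ✓ · (1,2)A 3/3 ✓ · (1,3)A 2/2 ✓
Row 2: (2,0)B 1/2 ✗ · (2,4)B 0/0 ✓
Row 3: (3,0)B 2/2 ✓ · (3,1)B 2/2 ✓ · (3,2)B 1/2 ✗ · (3,3)A 0/1 ✗

(0,1), (1,0), (2,0), (3,2), (3,3)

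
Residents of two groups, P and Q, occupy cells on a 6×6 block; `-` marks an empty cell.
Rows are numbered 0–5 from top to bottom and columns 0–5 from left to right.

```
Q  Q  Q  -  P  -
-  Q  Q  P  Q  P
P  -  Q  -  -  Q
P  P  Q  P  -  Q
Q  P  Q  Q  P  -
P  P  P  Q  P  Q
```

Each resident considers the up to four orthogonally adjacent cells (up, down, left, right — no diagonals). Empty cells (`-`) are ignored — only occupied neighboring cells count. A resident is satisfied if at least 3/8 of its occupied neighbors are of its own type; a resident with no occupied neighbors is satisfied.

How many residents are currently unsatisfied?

10

Row 0: (0,0)Q 1/1 ✓ · (0,1)Q 3/3 ✓ · (0,2)Q 2/2 ✓ · (0,4)P 0/1 ✗
Row 1: (1,1)Q 2/2 ✓ · (1,2)Q 3/4 ✓ · (1,3)P 0/2 ✗ · (1,4)Q 0/3 ✗ · (1,5)P 0/2 ✗
Row 2: (2,0)P 1/1 ✓ · (2,2)Q 2/2 ✓ · (2,5)Q 1/2 ✓
Row 3: (3,0)P 2/3 ✓ · (3,1)P 2/3 ✓ · (3,2)Q 2/4 ✓ · (3,3)P 0/2 ✗ · (3,5)Q 1/1 ✓
Row 4: (4,0)Q 0/3 ✗ · (4,1)P 2/4 ✓ · (4,2)Q 2/4 ✓ · (4,3)Q 2/4 ✓ · (4,4)P 1/2 ✓
Row 5: (5,0)P 1/2 ✓ · (5,1)P 3/3 ✓ · (5,2)P 1/3 ✗ · (5,3)Q 1/3 ✗ · (5,4)P 1/3 ✗ · (5,5)Q 0/1 ✗
Unsatisfied: (0,4), (1,3), (1,4), (1,5), (3,3), (4,0), (5,2), (5,3), (5,4), (5,5) — 10 in total.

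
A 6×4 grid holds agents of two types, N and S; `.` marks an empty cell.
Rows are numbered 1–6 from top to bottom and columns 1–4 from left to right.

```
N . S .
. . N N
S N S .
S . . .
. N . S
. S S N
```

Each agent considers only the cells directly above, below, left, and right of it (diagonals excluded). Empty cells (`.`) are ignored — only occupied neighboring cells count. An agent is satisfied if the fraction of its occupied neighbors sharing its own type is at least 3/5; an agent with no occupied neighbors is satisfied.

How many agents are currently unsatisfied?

10

Row 1: (1,1)N 0/0 ✓ · (1,3)S 0/1 ✗
Row 2: (2,3)N 1/3 ✗ · (2,4)N 1/1 ✓
Row 3: (3,1)S 1/2 ✗ · (3,2)N 0/2 ✗ · (3,3)S 0/2 ✗
Row 4: (4,1)S 1/1 ✓
Row 5: (5,2)N 0/1 ✗ · (5,4)S 0/1 ✗
Row 6: (6,2)S 1/2 ✗ · (6,3)S 1/2 ✗ · (6,4)N 0/2 ✗
Unsatisfied: (1,3), (2,3), (3,1), (3,2), (3,3), (5,2), (5,4), (6,2), (6,3), (6,4) — 10 in total.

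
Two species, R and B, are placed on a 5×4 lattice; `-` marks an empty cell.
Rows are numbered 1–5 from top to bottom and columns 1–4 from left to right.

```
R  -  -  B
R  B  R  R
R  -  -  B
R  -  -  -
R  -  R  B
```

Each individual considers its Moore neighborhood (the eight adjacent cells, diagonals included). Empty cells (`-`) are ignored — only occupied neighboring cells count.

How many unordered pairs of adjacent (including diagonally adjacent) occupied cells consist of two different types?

9

Scan each occupied cell's neighbors to the right and below (and the two forward diagonals) so each pair is counted once.
Row 1: R(1,1)–R(2,1)= R(1,1)–B(2,2)≠ B(1,4)–R(2,4)≠ B(1,4)–R(2,3)≠  → 3/4 unlike.
Row 2: R(2,1)–B(2,2)≠ R(2,1)–R(3,1)= B(2,2)–R(2,3)≠ B(2,2)–R(3,1)≠ R(2,3)–R(2,4)= R(2,3)–B(3,4)≠ R(2,4)–B(3,4)≠  → 5/7 unlike.
Row 3: R(3,1)–R(4,1)=  → 0/1 unlike.
Row 4: R(4,1)–R(5,1)=  → 0/1 unlike.
Row 5: R(5,3)–B(5,4)≠  → 1/1 unlike.
Total adjacent occupied pairs: 14; unlike-type pairs: 9.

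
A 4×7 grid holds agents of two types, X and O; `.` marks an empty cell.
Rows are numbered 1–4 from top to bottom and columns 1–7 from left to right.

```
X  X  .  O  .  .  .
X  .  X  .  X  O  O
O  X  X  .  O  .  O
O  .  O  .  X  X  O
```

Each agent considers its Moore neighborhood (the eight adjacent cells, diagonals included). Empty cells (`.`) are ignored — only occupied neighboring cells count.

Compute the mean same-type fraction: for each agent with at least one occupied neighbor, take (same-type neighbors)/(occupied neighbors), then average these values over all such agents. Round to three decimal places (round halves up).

Row 1: (1,1)X 2/2 · (1,2)X 3/3 · (1,4)O 0/2
Row 2: (2,1)X 3/4 · (2,3)X 3/4 · (2,5)X 0/3 · (2,6)O 3/4 · (2,7)O 2/2
Row 3: (3,1)O 1/3 · (3,2)X 3/6 · (3,3)X 2/3 · (3,5)O 1/4 · (3,7)O 3/4
Row 4: (4,1)O 1/2 · (4,3)O 0/2 · (4,5)X 1/2 · (4,6)X 1/4 · (4,7)O 1/2
Sum over 18 agents: 2/2 + 3/3 + 0/2 + 3/4 + 3/4 + 0/3 + 3/4 + 2/2 + 1/3 + 3/6 + 2/3 + 1/4 + 3/4 + 1/2 + 0/2 + 1/2 + 1/4 + 1/2 = 19/2; mean = 19/2 ÷ 18 = 19/36 = 0.527777… → 0.528.

0.528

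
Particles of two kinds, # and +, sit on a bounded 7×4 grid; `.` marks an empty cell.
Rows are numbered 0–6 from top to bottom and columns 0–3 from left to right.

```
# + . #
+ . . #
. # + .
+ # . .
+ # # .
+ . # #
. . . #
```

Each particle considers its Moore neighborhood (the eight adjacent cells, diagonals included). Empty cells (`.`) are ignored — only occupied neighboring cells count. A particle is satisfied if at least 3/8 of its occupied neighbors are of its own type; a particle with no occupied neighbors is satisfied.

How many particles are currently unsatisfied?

5

Row 0: (0,0)# 0/2 unhappy · (0,1)+ 1/2 ok · (0,3)# 1/1 ok
Row 1: (1,0)+ 1/3 unhappy · (1,3)# 1/2 ok
Row 2: (2,1)# 1/4 unhappy · (2,2)+ 0/3 unhappy
Row 3: (3,0)+ 1/4 unhappy · (3,1)# 3/6 ok
Row 4: (4,0)+ 2/4 ok · (4,1)# 3/6 ok · (4,2)# 4/4 ok
Row 5: (5,0)+ 1/2 ok · (5,2)# 4/4 ok · (5,3)# 3/3 ok
Row 6: (6,3)# 2/2 ok
Unsatisfied: (0,0), (1,0), (2,1), (2,2), (3,0) — 5 in total.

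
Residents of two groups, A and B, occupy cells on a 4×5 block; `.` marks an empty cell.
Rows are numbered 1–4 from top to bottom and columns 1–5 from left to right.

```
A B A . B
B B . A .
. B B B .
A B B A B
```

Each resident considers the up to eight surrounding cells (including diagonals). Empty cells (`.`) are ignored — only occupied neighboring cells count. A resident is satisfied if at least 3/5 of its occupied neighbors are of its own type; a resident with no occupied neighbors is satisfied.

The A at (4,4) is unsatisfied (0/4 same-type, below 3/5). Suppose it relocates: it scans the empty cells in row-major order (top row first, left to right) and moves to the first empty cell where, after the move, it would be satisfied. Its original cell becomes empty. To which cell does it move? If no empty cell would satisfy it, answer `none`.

(1,4)

Vacating (4,4). Empty cells in order:
  (1,4): 2/3 same-type → satisfied — stop here.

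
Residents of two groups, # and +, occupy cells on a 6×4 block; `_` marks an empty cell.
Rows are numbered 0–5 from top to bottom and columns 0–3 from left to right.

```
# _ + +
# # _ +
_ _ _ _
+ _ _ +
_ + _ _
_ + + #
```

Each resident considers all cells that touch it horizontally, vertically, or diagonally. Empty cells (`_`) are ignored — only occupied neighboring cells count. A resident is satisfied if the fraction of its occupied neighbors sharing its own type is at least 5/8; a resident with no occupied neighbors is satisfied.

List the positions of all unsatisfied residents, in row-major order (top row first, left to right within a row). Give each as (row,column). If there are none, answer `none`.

Row 0: (0,0)# 2/2 satisfied · (0,2)+ 2/3 satisfied · (0,3)+ 2/2 satisfied
Row 1: (1,0)# 2/2 satisfied · (1,1)# 2/3 satisfied · (1,3)+ 2/2 satisfied
Row 3: (3,0)+ 1/1 satisfied · (3,3)+ 0/0 satisfied
Row 4: (4,1)+ 3/3 satisfied
Row 5: (5,1)+ 2/2 satisfied · (5,2)+ 2/3 satisfied · (5,3)# 0/1 not

(5,3)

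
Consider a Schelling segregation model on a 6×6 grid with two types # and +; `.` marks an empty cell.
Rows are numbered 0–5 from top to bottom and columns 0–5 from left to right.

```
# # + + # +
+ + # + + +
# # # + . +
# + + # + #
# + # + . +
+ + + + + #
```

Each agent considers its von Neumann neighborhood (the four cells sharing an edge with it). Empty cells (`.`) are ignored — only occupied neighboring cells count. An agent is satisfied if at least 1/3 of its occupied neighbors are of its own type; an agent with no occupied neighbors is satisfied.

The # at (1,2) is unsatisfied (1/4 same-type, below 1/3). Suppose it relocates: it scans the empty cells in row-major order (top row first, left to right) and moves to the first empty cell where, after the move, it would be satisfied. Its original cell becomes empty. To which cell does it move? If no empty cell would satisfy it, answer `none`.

none

Vacating (1,2). Empty cells in order:
  (2,4): 0/4 same-type → still unsatisfied.
  (4,4): 0/4 same-type → still unsatisfied.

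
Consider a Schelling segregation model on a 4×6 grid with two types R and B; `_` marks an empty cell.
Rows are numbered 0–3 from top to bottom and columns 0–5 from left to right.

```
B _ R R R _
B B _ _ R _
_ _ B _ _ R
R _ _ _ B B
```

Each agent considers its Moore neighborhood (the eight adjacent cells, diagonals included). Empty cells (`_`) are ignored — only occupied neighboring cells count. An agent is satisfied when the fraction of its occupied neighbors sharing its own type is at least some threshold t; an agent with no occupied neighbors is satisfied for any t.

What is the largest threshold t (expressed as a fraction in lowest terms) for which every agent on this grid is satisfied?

Row 0: (0,0)B 2/2 · (0,2)R 1/2 · (0,3)R 3/3 · (0,4)R 2/2
Row 1: (1,0)B 2/2 · (1,1)B 3/4 · (1,4)R 3/3
Row 2: (2,2)B 1/1 · (2,5)R 1/3
Row 3: (3,0)R — no occupied neighbors · (3,4)B 1/2 · (3,5)B 1/2
The smallest same-type fraction is 1/3 at (2,5), which reduces to 1/3. Any threshold above that leaves this agent unsatisfied.

1/3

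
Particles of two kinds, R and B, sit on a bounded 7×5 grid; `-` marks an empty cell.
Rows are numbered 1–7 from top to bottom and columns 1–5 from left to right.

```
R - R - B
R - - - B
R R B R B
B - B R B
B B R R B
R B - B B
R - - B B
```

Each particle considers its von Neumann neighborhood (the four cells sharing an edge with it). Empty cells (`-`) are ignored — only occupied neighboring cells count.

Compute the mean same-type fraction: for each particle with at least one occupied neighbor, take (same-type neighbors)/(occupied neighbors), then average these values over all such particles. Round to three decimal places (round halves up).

(1,1)R 1/1
(1,3)R — no occupied neighbors
(1,5)B 1/1
(2,1)R 2/2
(2,5)B 2/2
(3,1)R 2/3
(3,2)R 1/2
(3,3)B 1/3
(3,4)R 1/3
(3,5)B 2/3
(4,1)B 1/2
(4,3)B 1/3
(4,4)R 2/4
(4,5)B 2/3
(5,1)B 2/3
(5,2)B 2/3
(5,3)R 1/3
(5,4)R 2/4
(5,5)B 2/3
(6,1)R 1/3
(6,2)B 1/2
(6,4)B 2/3
(6,5)B 3/3
(7,1)R 1/1
(7,4)B 2/2
(7,5)B 2/2
Sum over 25 particles: 1/1 + 1/1 + 2/2 + 2/2 + 2/3 + 1/2 + 1/3 + 1/3 + 2/3 + 1/2 + 1/3 + 2/4 + 2/3 + 2/3 + 2/3 + 1/3 + 2/4 + 2/3 + 1/3 + 1/2 + 2/3 + 3/3 + 1/1 + 2/2 + 2/2 = 101/6; mean = 101/6 ÷ 25 = 101/150 = 0.673333… → 0.673.

0.673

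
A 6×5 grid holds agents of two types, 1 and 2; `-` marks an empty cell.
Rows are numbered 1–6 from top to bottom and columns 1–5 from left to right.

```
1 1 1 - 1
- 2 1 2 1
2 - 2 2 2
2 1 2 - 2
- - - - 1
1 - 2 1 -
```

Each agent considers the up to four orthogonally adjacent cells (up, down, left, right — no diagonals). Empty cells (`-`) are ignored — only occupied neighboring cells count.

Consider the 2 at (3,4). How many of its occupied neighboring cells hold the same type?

Occupied neighbors of (3,4): (2,4)=2, (3,3)=2, (3,5)=2.
Same type (2): 3 of 3.

3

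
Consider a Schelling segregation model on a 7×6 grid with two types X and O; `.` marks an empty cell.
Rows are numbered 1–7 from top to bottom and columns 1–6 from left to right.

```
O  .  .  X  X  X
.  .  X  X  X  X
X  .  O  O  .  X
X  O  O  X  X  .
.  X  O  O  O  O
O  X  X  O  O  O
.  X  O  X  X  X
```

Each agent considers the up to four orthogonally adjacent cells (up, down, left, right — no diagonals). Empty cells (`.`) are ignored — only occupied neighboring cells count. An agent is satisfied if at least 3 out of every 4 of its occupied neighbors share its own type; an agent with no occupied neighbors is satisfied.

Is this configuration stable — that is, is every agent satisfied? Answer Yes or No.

No

Row 1: (1,1)O 0/0 satisfied · (1,4)X 2/2 satisfied · (1,5)X 3/3 satisfied · (1,6)X 2/2 satisfied
Row 2: (2,3)X 1/2 not · (2,4)X 3/4 satisfied · (2,5)X 3/3 satisfied · (2,6)X 3/3 satisfied
Row 3: (3,1)X 1/1 satisfied · (3,3)O 2/3 not · (3,4)O 1/3 not · (3,6)X 1/1 satisfied
Row 4: (4,1)X 1/2 not · (4,2)O 1/3 not · (4,3)O 3/4 satisfied · (4,4)X 1/4 not · (4,5)X 1/2 not
Row 5: (5,2)X 1/3 not · (5,3)O 2/4 not · (5,4)O 3/4 satisfied · (5,5)O 3/4 satisfied · (5,6)O 2/2 satisfied
Row 6: (6,1)O 0/1 not · (6,2)X 3/4 satisfied · (6,3)X 1/4 not · (6,4)O 2/4 not · (6,5)O 3/4 satisfied · (6,6)O 2/3 not
Row 7: (7,2)X 1/2 not · (7,3)O 0/3 not · (7,4)X 1/3 not · (7,5)X 2/3 not · (7,6)X 1/2 not
For instance (2,3) has only 1/2 same-type neighbors, below 3/4.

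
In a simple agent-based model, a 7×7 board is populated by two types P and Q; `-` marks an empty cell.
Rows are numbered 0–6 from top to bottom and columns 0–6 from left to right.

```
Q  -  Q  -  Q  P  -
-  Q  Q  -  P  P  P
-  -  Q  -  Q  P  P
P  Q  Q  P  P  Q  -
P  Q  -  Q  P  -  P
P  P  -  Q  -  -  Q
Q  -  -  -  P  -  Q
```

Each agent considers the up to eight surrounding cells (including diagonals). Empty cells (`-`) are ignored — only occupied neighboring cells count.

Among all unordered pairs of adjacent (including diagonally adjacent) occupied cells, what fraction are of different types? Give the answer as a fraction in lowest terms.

29/63

Scan each occupied cell's neighbors to the right and below (and the two forward diagonals) so each pair is counted once.
Row 0: Q(0,0)–Q(1,1)= Q(0,2)–Q(1,2)= Q(0,2)–Q(1,1)= Q(0,4)–P(0,5)≠ Q(0,4)–P(1,4)≠ Q(0,4)–P(1,5)≠ P(0,5)–P(1,5)= P(0,5)–P(1,6)= P(0,5)–P(1,4)=  → 3/9 unlike.
Row 1: Q(1,1)–Q(1,2)= Q(1,1)–Q(2,2)= Q(1,2)–Q(2,2)= P(1,4)–P(1,5)= P(1,4)–Q(2,4)≠ P(1,4)–P(2,5)= P(1,5)–P(1,6)= P(1,5)–P(2,5)= P(1,5)–P(2,6)= P(1,5)–Q(2,4)≠ P(1,6)–P(2,6)= P(1,6)–P(2,5)=  → 2/12 unlike.
Row 2: Q(2,2)–Q(3,2)= Q(2,2)–P(3,3)≠ Q(2,2)–Q(3,1)= Q(2,4)–P(2,5)≠ Q(2,4)–P(3,4)≠ Q(2,4)–Q(3,5)= Q(2,4)–P(3,3)≠ P(2,5)–P(2,6)= P(2,5)–Q(3,5)≠ P(2,5)–P(3,4)= P(2,6)–Q(3,5)≠  → 6/11 unlike.
Row 3: P(3,0)–Q(3,1)≠ P(3,0)–P(4,0)= P(3,0)–Q(4,1)≠ Q(3,1)–Q(3,2)= Q(3,1)–Q(4,1)= Q(3,1)–P(4,0)≠ Q(3,2)–P(3,3)≠ Q(3,2)–Q(4,3)= Q(3,2)–Q(4,1)= P(3,3)–P(3,4)= P(3,3)–Q(4,3)≠ P(3,3)–P(4,4)= P(3,4)–Q(3,5)≠ P(3,4)–P(4,4)= P(3,4)–Q(4,3)≠ Q(3,5)–P(4,6)≠ Q(3,5)–P(4,4)≠  → 9/17 unlike.
Row 4: P(4,0)–Q(4,1)≠ P(4,0)–P(5,0)= P(4,0)–P(5,1)= Q(4,1)–P(5,1)≠ Q(4,1)–P(5,0)≠ Q(4,3)–P(4,4)≠ Q(4,3)–Q(5,3)= P(4,4)–Q(5,3)≠ P(4,6)–Q(5,6)≠  → 6/9 unlike.
Row 5: P(5,0)–P(5,1)= P(5,0)–Q(6,0)≠ P(5,1)–Q(6,0)≠ Q(5,3)–P(6,4)≠ Q(5,6)–Q(6,6)=  → 3/5 unlike.
Total adjacent occupied pairs: 63; unlike-type pairs: 29.
29/63 is already in lowest terms.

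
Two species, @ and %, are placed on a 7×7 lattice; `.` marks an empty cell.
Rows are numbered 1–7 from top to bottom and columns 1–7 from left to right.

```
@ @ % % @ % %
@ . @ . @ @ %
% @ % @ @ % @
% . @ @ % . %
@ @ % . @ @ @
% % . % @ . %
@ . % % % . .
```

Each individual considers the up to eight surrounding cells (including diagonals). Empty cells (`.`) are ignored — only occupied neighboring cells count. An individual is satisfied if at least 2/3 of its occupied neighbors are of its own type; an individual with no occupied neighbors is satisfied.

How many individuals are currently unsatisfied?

(1,1)@ 2/2 ✓
(1,2)@ 3/4 ✓
(1,3)% 1/3 ✗
(1,4)% 1/4 ✗
(1,5)@ 2/4 ✗
(1,6)% 2/5 ✗
(1,7)% 2/3 ✓
(2,1)@ 3/4 ✓
(2,3)@ 3/6 ✗
(2,5)@ 4/7 ✗
(2,6)@ 4/8 ✗
(2,7)% 3/5 ✗
(3,1)% 1/3 ✗
(3,2)@ 3/6 ✗
(3,3)% 0/5 ✗
(3,4)@ 5/7 ✓
(3,5)@ 4/6 ✓
(3,6)% 3/7 ✗
(3,7)@ 1/4 ✗
(4,1)% 1/4 ✗
(4,3)@ 4/6 ✓
(4,4)@ 4/7 ✗
(4,5)% 1/6 ✗
(4,7)% 1/4 ✗
(5,1)@ 1/4 ✗
(5,2)@ 2/6 ✗
(5,3)% 2/5 ✗
(5,5)@ 3/5 ✗
(5,6)@ 3/6 ✗
(5,7)@ 1/3 ✗
(6,1)% 1/4 ✗
(6,2)% 3/6 ✗
(6,4)% 4/6 ✓
(6,5)@ 2/5 ✗
(6,7)% 0/2 ✗
(7,1)@ 0/2 ✗
(7,3)% 3/3 ✓
(7,4)% 3/4 ✓
(7,5)% 2/3 ✓
Unsatisfied: (1,3), (1,4), (1,5), (1,6), (2,3), (2,5), (2,6), (2,7), (3,1), (3,2), (3,3), (3,6), (3,7), (4,1), (4,4), (4,5), (4,7), (5,1), (5,2), (5,3), (5,5), (5,6), (5,7), (6,1), (6,2), (6,5), (6,7), (7,1) — 28 in total.

28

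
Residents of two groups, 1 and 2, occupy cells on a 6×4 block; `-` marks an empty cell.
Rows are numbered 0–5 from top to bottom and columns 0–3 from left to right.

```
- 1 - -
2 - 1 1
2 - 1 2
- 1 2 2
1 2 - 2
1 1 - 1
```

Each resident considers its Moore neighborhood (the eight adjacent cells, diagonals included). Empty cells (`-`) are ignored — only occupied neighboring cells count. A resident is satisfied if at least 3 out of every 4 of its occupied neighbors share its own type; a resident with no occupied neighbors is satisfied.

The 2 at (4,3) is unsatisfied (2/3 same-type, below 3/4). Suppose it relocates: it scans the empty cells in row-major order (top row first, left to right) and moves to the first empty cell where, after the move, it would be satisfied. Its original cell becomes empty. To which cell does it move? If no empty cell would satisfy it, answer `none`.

none

Vacating (4,3). Empty cells in order:
  (0,0): 1/2 same-type → still unsatisfied.
  (0,2): 0/3 same-type → still unsatisfied.
  (0,3): 0/2 same-type → still unsatisfied.
  (1,1): 2/5 same-type → still unsatisfied.
  (2,1): 3/6 same-type → still unsatisfied.
  (3,0): 2/4 same-type → still unsatisfied.
  (4,2): 3/6 same-type → still unsatisfied.
  (5,2): 1/3 same-type → still unsatisfied.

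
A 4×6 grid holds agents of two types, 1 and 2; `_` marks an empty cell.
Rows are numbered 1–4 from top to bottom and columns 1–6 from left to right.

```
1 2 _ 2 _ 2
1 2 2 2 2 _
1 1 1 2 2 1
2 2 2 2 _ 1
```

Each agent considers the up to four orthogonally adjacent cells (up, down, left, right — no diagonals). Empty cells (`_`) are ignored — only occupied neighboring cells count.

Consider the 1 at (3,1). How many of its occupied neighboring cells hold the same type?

2

Occupied neighbors of (3,1): (2,1)=1, (4,1)=2, (3,2)=1.
Same type (1): 2 of 3.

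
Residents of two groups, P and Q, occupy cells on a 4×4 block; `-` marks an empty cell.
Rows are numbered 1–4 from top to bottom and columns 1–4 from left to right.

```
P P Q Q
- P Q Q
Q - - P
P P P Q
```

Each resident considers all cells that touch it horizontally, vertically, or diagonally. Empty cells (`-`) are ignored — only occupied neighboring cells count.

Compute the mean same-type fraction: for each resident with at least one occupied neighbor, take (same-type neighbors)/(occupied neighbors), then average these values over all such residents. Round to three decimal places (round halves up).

(1,1)P 2/2
(1,2)P 2/4
(1,3)Q 3/5
(1,4)Q 3/3
(2,2)P 2/5
(2,3)Q 3/6
(2,4)Q 3/4
(3,1)Q 0/3
(3,4)P 1/4
(4,1)P 1/2
(4,2)P 2/3
(4,3)P 2/3
(4,4)Q 0/2
Sum over 13 residents: 2/2 + 2/4 + 3/5 + 3/3 + 2/5 + 3/6 + 3/4 + 0/3 + 1/4 + 1/2 + 2/3 + 2/3 + 0/2 = 41/6; mean = 41/6 ÷ 13 = 41/78 = 0.525641… → 0.526.

0.526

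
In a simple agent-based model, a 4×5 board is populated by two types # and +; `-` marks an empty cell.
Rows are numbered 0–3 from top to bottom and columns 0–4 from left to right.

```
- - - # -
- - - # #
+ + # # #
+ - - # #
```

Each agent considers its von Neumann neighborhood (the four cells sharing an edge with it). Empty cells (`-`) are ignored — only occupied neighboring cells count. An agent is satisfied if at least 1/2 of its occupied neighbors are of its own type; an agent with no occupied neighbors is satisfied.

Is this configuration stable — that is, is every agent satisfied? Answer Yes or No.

Row 0: (0,3)# 1/1 ✓
Row 1: (1,3)# 3/3 ✓ · (1,4)# 2/2 ✓
Row 2: (2,0)+ 2/2 ✓ · (2,1)+ 1/2 ✓ · (2,2)# 1/2 ✓ · (2,3)# 4/4 ✓ · (2,4)# 3/3 ✓
Row 3: (3,0)+ 1/1 ✓ · (3,3)# 2/2 ✓ · (3,4)# 2/2 ✓
All meet the threshold, so the configuration is stable.

Yes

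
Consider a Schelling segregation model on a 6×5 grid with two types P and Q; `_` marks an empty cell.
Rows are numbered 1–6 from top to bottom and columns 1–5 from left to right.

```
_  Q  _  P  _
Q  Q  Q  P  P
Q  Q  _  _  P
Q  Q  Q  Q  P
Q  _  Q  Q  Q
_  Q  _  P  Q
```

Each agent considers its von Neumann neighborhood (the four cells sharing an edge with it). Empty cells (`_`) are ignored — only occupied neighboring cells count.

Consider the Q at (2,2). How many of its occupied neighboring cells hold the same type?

Occupied neighbors of (2,2): (1,2)=Q, (3,2)=Q, (2,1)=Q, (2,3)=Q.
Same type (Q): 4 of 4.

4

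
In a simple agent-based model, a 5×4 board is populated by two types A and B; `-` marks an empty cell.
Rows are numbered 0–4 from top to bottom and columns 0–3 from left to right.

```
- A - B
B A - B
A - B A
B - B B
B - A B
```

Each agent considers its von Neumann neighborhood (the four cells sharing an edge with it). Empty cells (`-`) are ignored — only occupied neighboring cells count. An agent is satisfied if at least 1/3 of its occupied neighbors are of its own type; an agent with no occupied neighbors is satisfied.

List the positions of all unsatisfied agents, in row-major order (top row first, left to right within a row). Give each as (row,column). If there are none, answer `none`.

(0,1)A 1/1 ✓
(0,3)B 1/1 ✓
(1,0)B 0/2 ✗
(1,1)A 1/2 ✓
(1,3)B 1/2 ✓
(2,0)A 0/2 ✗
(2,2)B 1/2 ✓
(2,3)A 0/3 ✗
(3,0)B 1/2 ✓
(3,2)B 2/3 ✓
(3,3)B 2/3 ✓
(4,0)B 1/1 ✓
(4,2)A 0/2 ✗
(4,3)B 1/2 ✓

(1,0), (2,0), (2,3), (4,2)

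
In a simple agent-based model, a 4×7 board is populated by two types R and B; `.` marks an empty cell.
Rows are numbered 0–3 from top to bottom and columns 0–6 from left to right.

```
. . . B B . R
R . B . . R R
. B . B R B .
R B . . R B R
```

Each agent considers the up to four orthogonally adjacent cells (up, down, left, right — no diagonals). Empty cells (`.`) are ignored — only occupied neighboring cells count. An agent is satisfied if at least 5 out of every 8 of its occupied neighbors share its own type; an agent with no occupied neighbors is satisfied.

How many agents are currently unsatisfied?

9

Row 0: (0,3)B 1/1 satisfied · (0,4)B 1/1 satisfied · (0,6)R 1/1 satisfied
Row 1: (1,0)R 0/0 satisfied · (1,2)B 0/0 satisfied · (1,5)R 1/2 not · (1,6)R 2/2 satisfied
Row 2: (2,1)B 1/1 satisfied · (2,3)B 0/1 not · (2,4)R 1/3 not · (2,5)B 1/3 not
Row 3: (3,0)R 0/1 not · (3,1)B 1/2 not · (3,4)R 1/2 not · (3,5)B 1/3 not · (3,6)R 0/1 not
Unsatisfied: (1,5), (2,3), (2,4), (2,5), (3,0), (3,1), (3,4), (3,5), (3,6) — 9 in total.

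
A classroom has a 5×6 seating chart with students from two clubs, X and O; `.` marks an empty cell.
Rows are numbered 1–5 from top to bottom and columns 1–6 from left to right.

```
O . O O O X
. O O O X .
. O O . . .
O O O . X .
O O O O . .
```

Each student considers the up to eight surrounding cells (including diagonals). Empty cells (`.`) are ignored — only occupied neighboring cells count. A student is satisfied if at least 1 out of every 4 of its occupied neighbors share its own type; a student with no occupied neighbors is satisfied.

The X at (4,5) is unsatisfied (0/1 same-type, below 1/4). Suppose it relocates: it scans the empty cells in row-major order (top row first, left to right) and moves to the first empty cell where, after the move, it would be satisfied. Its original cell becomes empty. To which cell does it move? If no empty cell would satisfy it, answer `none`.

Vacating (4,5). Empty cells in order:
  (1,2): 0/4 same-type → still unsatisfied.
  (2,1): 0/3 same-type → still unsatisfied.
  (2,6): 2/3 same-type → satisfied — stop here.

(2,6)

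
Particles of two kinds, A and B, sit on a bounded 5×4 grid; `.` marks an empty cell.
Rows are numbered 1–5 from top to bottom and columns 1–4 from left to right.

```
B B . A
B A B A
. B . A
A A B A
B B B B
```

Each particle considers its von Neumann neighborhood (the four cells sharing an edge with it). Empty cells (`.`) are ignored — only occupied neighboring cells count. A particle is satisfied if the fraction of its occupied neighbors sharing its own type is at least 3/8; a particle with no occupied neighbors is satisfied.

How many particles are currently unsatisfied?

6

Row 1: (1,1)B 2/2 ✓ · (1,2)B 1/2 ✓ · (1,4)A 1/1 ✓
Row 2: (2,1)B 1/2 ✓ · (2,2)A 0/4 ✗ · (2,3)B 0/2 ✗ · (2,4)A 2/3 ✓
Row 3: (3,2)B 0/2 ✗ · (3,4)A 2/2 ✓
Row 4: (4,1)A 1/2 ✓ · (4,2)A 1/4 ✗ · (4,3)B 1/3 ✗ · (4,4)A 1/3 ✗
Row 5: (5,1)B 1/2 ✓ · (5,2)B 2/3 ✓ · (5,3)B 3/3 ✓ · (5,4)B 1/2 ✓
Unsatisfied: (2,2), (2,3), (3,2), (4,2), (4,3), (4,4) — 6 in total.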